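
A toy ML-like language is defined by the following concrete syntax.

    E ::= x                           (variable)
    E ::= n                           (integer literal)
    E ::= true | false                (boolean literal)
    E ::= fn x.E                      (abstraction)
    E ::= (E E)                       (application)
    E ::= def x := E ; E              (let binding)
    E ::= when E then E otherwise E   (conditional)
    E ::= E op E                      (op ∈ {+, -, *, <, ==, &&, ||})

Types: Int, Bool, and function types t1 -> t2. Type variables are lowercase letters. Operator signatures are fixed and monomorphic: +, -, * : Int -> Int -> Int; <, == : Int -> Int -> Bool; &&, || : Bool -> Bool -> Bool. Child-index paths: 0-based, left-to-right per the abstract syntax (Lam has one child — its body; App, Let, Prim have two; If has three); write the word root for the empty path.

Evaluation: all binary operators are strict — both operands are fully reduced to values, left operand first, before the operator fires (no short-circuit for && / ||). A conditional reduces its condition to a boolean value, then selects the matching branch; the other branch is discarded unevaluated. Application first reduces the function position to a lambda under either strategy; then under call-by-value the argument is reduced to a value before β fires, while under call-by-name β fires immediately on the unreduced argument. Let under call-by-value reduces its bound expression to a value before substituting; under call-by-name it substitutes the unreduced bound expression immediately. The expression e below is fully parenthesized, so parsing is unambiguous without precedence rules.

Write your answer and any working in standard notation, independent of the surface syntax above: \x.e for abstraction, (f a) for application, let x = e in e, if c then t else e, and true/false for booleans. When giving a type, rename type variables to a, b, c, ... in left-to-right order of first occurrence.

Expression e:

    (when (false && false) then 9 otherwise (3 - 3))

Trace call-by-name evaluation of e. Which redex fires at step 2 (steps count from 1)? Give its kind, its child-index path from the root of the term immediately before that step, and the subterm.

Answer: if at root : (if false then 9 else (3 - 3))

Trace:
step 0: (if (false && false) then 9 else (3 - 3))
step 1: [delta@0] (if false then 9 else (3 - 3))
step 2: [if@root] (3 - 3)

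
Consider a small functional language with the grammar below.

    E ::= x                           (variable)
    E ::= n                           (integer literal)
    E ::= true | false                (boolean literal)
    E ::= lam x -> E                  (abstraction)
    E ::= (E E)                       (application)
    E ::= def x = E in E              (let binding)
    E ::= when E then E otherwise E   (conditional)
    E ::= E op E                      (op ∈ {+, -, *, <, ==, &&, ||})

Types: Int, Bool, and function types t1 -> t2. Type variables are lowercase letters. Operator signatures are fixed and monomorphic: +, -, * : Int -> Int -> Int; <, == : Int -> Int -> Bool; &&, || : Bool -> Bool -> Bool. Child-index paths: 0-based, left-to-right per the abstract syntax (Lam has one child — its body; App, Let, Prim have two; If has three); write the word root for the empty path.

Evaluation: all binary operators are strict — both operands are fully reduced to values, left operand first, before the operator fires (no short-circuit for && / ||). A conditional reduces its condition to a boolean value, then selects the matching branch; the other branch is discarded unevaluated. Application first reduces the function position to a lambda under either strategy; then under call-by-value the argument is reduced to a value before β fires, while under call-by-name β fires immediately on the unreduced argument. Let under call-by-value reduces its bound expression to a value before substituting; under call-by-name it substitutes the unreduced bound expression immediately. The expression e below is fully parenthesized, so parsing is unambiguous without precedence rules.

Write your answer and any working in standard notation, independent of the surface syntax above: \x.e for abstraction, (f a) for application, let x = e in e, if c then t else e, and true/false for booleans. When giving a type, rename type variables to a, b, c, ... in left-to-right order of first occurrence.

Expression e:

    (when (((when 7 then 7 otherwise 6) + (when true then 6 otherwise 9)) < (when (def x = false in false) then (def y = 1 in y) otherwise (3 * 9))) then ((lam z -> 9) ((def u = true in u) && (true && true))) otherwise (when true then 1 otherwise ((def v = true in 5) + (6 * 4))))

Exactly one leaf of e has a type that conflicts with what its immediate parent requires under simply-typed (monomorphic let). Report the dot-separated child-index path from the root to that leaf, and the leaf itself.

Derivation:
  unify Int ~ Bool
  FAIL: mismatch Int ~ Bool

Answer: 0.0.0.0 : 7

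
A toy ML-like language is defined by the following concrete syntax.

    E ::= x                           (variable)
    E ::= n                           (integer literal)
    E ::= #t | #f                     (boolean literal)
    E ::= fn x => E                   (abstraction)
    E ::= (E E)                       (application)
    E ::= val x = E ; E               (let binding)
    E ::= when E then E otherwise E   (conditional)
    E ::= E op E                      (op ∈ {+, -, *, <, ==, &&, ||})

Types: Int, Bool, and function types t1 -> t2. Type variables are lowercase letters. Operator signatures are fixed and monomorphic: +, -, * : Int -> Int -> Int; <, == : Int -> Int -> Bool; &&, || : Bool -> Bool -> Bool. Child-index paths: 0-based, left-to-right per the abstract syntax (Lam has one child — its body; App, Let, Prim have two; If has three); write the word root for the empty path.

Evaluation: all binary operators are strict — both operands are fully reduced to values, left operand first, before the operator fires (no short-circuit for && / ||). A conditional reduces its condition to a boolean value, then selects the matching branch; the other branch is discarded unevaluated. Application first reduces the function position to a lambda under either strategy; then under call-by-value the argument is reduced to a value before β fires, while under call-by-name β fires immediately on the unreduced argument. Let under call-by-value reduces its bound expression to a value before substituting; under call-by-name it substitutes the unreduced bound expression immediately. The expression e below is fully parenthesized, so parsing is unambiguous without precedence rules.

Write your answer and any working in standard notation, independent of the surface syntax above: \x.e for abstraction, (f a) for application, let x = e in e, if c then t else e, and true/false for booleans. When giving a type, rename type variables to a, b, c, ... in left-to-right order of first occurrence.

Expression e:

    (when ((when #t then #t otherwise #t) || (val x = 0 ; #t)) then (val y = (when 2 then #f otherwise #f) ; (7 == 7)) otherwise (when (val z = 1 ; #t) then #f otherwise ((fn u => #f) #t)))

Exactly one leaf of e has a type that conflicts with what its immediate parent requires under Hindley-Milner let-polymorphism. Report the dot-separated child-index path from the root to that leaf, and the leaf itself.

Trace:
  unify Bool ~ Bool
  unify Bool ~ Bool
  unify Bool ~ Bool
let x : Int
  unify Bool ~ Bool
  unify Bool ~ Bool
  unify Int ~ Bool
  FAIL: mismatch Int ~ Bool

Answer: 1.0.0 : 2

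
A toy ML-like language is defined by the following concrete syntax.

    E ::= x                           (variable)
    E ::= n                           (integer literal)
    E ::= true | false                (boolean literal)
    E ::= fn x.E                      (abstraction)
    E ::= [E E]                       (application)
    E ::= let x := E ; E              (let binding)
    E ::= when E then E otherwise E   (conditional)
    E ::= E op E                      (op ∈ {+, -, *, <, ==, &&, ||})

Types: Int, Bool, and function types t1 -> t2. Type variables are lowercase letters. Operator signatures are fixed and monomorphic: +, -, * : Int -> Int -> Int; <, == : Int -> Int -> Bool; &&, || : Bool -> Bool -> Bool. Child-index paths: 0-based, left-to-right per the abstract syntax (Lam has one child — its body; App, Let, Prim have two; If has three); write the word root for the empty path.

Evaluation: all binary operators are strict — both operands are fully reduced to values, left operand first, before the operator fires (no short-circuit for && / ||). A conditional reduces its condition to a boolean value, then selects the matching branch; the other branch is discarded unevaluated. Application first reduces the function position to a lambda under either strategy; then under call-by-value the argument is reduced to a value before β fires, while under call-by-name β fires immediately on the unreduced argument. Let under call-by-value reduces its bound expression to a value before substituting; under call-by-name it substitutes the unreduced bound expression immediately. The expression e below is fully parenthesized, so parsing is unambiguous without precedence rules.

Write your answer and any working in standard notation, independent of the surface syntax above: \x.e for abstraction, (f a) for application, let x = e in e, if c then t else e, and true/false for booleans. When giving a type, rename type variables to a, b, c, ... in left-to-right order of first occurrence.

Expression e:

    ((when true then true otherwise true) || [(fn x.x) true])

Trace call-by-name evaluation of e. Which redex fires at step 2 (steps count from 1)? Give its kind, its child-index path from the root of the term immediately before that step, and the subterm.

Trace:
step 0: ((if true then true else true) || ((\x.x) true))
step 1: [if@0] (true || ((\x.x) true))
step 2: [beta@1] (true || true)

Answer: beta at 1 : ((\x.x) true)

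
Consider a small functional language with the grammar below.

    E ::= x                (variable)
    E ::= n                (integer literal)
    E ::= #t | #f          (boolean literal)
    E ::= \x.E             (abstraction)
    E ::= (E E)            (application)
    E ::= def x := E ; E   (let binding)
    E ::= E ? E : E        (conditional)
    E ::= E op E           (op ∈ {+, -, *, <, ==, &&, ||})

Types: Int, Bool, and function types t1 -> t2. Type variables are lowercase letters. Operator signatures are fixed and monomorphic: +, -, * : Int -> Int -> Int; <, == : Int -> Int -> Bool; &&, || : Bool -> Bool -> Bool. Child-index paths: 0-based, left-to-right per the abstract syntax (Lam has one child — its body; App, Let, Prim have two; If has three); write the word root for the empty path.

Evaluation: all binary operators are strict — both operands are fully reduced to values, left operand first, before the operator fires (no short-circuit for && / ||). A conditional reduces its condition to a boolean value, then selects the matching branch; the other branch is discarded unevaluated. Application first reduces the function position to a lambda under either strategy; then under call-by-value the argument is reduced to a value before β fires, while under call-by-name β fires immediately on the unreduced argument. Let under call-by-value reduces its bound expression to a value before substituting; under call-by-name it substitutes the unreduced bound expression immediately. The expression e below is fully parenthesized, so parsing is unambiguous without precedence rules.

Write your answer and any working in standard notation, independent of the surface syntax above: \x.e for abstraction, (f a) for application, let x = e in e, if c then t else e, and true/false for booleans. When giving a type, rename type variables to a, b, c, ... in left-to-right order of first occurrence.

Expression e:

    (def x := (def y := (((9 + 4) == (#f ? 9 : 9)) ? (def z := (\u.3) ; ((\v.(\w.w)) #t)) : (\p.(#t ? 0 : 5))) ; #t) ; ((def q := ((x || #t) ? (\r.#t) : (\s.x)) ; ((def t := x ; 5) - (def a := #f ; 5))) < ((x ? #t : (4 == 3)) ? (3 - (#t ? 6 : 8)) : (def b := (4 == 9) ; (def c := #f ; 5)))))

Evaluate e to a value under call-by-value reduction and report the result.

Derivation:
step 0: (let x = (let y = (if ((9 + 4) == (if false then 9 else 9)) then (let z = (\u.3) in ((\v.(\w.w)) true)) else (\p.(if true then 0 else 5))) in true) in ((let q = (if (x || true) then (\r.true) else (\s.x)) in ((let t = x in 5) - (let a = false in 5))) < (if (if x then true else (4 == 3)) then (3 - (if true then 6 else 8)) else (let b = (4 == 9) in (let c = false in 5)))))
step 1: [delta@0.0.0.0] (let x = (let y = (if (13 == (if false then 9 else 9)) then (let z = (\u.3) in ((\v.(\w.w)) true)) else (\p.(if true then 0 else 5))) in true) in ((let q = (if (x || true) then (\r.true) else (\s.x)) in ((let t = x in 5) - (let a = false in 5))) < (if (if x then true else (4 == 3)) then (3 - (if true then 6 else 8)) else (let b = (4 == 9) in (let c = false in 5)))))
step 2: [if@0.0.0.1] (let x = (let y = (if (13 == 9) then (let z = (\u.3) in ((\v.(\w.w)) true)) else (\p.(if true then 0 else 5))) in true) in ((let q = (if (x || true) then (\r.true) else (\s.x)) in ((let t = x in 5) - (let a = false in 5))) < (if (if x then true else (4 == 3)) then (3 - (if true then 6 else 8)) else (let b = (4 == 9) in (let c = false in 5)))))
step 3: [delta@0.0.0] (let x = (let y = (if false then (let z = (\u.3) in ((\v.(\w.w)) true)) else (\p.(if true then 0 else 5))) in true) in ((let q = (if (x || true) then (\r.true) else (\s.x)) in ((let t = x in 5) - (let a = false in 5))) < (if (if x then true else (4 == 3)) then (3 - (if true then 6 else 8)) else (let b = (4 == 9) in (let c = false in 5)))))
step 4: [if@0.0] (let x = (let y = (\p.(if true then 0 else 5)) in true) in ((let q = (if (x || true) then (\r.true) else (\s.x)) in ((let t = x in 5) - (let a = false in 5))) < (if (if x then true else (4 == 3)) then (3 - (if true then 6 else 8)) else (let b = (4 == 9) in (let c = false in 5)))))
step 5: [let@0] (let x = true in ((let q = (if (x || true) then (\r.true) else (\s.x)) in ((let t = x in 5) - (let a = false in 5))) < (if (if x then true else (4 == 3)) then (3 - (if true then 6 else 8)) else (let b = (4 == 9) in (let c = false in 5)))))
step 6: [let@root] ((let q = (if (true || true) then (\r.true) else (\s.true)) in ((let t = true in 5) - (let a = false in 5))) < (if (if true then true else (4 == 3)) then (3 - (if true then 6 else 8)) else (let b = (4 == 9) in (let c = false in 5))))
step 7: [delta@0.0.0] ((let q = (if true then (\r.true) else (\s.true)) in ((let t = true in 5) - (let a = false in 5))) < (if (if true then true else (4 == 3)) then (3 - (if true then 6 else 8)) else (let b = (4 == 9) in (let c = false in 5))))
step 8: [if@0.0] ((let q = (\r.true) in ((let t = true in 5) - (let a = false in 5))) < (if (if true then true else (4 == 3)) then (3 - (if true then 6 else 8)) else (let b = (4 == 9) in (let c = false in 5))))
step 9: [let@0] (((let t = true in 5) - (let a = false in 5)) < (if (if true then true else (4 == 3)) then (3 - (if true then 6 else 8)) else (let b = (4 == 9) in (let c = false in 5))))
step 10: [let@0.0] ((5 - (let a = false in 5)) < (if (if true then true else (4 == 3)) then (3 - (if true then 6 else 8)) else (let b = (4 == 9) in (let c = false in 5))))
step 11: [let@0.1] ((5 - 5) < (if (if true then true else (4 == 3)) then (3 - (if true then 6 else 8)) else (let b = (4 == 9) in (let c = false in 5))))
step 12: [delta@0] (0 < (if (if true then true else (4 == 3)) then (3 - (if true then 6 else 8)) else (let b = (4 == 9) in (let c = false in 5))))
step 13: [if@1.0] (0 < (if true then (3 - (if true then 6 else 8)) else (let b = (4 == 9) in (let c = false in 5))))
step 14: [if@1] (0 < (3 - (if true then 6 else 8)))
step 15: [if@1.1] (0 < (3 - 6))
step 16: [delta@1] (0 < -3)
step 17: [delta@root] false

Answer: false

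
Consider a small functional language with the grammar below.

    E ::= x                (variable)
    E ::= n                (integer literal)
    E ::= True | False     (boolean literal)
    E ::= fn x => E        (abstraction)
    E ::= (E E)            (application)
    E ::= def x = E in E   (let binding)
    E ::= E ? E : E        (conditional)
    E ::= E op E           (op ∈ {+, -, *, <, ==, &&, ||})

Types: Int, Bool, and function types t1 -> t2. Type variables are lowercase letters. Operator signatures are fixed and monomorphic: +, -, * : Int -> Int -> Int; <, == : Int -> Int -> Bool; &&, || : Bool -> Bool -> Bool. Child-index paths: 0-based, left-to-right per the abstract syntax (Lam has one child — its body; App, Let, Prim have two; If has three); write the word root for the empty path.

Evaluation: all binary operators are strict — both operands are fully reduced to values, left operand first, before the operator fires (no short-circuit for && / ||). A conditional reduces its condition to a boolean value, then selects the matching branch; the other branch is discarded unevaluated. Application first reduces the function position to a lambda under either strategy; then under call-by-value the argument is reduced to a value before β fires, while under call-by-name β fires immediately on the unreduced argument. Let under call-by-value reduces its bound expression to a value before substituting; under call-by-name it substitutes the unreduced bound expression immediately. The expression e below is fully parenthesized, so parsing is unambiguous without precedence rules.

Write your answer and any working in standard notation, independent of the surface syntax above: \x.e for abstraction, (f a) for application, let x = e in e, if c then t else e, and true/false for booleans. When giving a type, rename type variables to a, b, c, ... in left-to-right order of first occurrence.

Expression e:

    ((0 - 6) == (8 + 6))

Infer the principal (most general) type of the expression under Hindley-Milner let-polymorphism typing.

Answer: Bool

Working:
  unify Int ~ Int
  unify Int ~ Int
  unify Int ~ Int
  unify Int ~ Int
  unify Int ~ Int
  unify Int ~ Int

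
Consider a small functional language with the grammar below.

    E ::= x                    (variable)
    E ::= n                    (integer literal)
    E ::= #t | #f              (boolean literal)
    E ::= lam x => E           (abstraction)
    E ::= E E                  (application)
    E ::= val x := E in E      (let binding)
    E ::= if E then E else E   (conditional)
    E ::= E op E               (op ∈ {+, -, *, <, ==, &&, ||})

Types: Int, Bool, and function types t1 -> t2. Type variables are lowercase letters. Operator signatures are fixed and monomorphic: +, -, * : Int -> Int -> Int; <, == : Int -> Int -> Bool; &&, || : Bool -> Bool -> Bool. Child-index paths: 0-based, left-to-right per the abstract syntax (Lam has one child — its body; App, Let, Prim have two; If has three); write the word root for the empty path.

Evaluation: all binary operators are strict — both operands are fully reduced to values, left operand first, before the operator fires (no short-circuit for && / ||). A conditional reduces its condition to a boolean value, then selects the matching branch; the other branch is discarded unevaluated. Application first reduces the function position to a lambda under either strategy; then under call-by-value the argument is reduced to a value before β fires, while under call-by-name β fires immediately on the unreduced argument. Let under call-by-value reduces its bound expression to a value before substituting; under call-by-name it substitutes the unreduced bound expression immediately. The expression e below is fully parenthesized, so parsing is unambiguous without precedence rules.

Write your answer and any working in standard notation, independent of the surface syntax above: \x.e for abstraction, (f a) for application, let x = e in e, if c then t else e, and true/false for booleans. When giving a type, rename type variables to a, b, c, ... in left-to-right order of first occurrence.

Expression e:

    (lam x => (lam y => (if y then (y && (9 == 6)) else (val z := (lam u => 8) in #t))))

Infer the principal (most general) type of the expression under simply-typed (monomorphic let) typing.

Answer: a -> Bool -> Bool

Derivation:
y : b
  unify b ~ Bool
y : Bool
  unify Bool ~ Bool
  unify Int ~ Int
  unify Int ~ Int
  unify Bool ~ Bool
\u._ : c -> Int
let z : c -> Int
  unify Bool ~ Bool
\y._ : Bool -> Bool
\x._ : a -> Bool -> Bool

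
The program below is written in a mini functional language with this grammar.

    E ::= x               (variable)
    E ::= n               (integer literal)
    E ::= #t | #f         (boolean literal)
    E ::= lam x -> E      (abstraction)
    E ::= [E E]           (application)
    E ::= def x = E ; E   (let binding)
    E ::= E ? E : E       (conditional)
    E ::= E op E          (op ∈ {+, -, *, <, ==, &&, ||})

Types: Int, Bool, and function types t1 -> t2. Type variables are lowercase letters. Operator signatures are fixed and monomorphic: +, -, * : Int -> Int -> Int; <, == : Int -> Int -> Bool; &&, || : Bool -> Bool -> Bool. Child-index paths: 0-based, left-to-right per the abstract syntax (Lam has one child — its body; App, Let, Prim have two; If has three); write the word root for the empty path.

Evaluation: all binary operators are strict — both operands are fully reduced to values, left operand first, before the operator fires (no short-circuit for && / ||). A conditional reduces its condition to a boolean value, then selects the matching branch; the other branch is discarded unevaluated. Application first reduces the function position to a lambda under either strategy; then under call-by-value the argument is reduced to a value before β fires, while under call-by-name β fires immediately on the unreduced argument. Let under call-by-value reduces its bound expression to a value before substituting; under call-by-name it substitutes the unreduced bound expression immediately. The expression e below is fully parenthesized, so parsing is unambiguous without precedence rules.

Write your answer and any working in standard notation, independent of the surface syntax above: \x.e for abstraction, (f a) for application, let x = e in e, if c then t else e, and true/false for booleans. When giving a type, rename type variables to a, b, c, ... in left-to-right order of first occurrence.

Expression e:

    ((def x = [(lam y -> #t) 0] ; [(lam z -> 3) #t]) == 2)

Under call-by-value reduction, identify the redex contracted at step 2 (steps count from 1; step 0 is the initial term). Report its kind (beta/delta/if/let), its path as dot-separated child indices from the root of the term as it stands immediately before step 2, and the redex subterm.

Answer: let at 0 : (let x = true in ((\z.3) true))

Trace:
step 0: ((let x = ((\y.true) 0) in ((\z.3) true)) == 2)
step 1: [beta@0.0] ((let x = true in ((\z.3) true)) == 2)
step 2: [let@0] (((\z.3) true) == 2)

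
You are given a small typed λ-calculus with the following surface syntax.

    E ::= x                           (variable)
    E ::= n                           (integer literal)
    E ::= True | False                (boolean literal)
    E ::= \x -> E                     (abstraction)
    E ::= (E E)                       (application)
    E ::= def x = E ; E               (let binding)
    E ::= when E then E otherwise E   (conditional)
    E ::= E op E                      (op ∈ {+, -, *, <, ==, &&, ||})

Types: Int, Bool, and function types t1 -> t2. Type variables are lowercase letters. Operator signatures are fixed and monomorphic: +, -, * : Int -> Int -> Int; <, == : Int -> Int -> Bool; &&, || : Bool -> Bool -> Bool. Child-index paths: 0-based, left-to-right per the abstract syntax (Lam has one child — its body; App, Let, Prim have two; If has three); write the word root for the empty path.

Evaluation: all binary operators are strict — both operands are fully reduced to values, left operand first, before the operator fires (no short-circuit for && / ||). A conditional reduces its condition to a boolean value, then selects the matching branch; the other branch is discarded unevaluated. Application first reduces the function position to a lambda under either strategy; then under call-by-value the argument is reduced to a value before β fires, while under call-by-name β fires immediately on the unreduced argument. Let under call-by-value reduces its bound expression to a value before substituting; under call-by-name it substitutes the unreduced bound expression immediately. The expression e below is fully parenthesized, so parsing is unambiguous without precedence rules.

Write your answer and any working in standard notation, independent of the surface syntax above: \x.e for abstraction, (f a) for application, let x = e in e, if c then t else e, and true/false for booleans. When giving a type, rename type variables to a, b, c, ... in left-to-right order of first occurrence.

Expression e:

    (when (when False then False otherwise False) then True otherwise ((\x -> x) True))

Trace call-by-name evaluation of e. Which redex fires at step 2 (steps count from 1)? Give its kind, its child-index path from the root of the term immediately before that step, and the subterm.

Answer: if at root : (if false then true else ((\x.x) true))

Trace:
step 0: (if (if false then false else false) then true else ((\x.x) true))
step 1: [if@0] (if false then true else ((\x.x) true))
step 2: [if@root] ((\x.x) true)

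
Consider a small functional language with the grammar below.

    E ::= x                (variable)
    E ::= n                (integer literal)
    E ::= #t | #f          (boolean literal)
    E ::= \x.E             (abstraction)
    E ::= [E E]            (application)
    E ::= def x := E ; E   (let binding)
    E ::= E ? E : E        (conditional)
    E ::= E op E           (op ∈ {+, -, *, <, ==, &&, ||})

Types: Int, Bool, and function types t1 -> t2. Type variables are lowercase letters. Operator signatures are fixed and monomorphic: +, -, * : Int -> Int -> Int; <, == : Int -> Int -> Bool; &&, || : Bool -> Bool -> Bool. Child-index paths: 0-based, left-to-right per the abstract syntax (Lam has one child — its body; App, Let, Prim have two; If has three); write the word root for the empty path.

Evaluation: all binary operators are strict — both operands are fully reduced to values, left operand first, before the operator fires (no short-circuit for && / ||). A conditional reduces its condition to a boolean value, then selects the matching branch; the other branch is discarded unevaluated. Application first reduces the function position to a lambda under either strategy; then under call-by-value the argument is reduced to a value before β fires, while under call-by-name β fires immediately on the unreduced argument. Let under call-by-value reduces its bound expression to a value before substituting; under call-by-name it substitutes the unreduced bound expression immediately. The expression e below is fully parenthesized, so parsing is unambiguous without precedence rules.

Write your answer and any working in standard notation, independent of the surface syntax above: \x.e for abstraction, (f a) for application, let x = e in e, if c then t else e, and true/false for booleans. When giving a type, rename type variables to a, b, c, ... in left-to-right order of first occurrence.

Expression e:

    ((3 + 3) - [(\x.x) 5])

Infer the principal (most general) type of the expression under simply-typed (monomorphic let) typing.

Trace:
  unify Int ~ Int
  unify Int ~ Int
  unify Int ~ Int
x : a
\x._ : a -> a
  unify a -> a ~ Int -> b
  unify a ~ Int
  unify Int ~ b
_ _ : Int
  unify Int ~ Int

Answer: Int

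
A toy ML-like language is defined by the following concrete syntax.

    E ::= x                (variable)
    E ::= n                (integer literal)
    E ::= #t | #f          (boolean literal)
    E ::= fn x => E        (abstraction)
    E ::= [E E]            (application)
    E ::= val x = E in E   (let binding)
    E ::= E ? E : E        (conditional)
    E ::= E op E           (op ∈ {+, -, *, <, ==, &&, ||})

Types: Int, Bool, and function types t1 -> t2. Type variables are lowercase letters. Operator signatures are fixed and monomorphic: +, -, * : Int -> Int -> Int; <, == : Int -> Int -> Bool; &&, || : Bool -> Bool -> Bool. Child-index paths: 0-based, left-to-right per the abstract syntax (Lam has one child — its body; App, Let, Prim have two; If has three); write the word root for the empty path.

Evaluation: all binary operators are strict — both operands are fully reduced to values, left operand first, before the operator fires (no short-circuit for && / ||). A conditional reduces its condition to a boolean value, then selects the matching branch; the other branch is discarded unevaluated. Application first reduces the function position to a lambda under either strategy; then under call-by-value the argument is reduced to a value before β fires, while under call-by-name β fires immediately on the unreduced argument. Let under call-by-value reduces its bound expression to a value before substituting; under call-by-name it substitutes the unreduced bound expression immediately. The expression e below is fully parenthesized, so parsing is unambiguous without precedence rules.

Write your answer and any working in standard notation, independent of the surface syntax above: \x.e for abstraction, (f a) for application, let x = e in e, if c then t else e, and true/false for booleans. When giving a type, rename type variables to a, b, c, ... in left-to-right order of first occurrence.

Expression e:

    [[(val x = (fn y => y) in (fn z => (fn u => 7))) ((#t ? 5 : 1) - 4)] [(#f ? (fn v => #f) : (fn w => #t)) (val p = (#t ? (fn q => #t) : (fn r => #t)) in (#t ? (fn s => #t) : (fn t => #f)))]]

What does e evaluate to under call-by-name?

Answer: 7

Working:
step 0: (((let x = (\y.y) in (\z.(\u.7))) ((if true then 5 else 1) - 4)) ((if false then (\v.false) else (\w.true)) (let p = (if true then (\q.true) else (\r.true)) in (if true then (\s.true) else (\t.false)))))
step 1: [let@0.0] (((\z.(\u.7)) ((if true then 5 else 1) - 4)) ((if false then (\v.false) else (\w.true)) (let p = (if true then (\q.true) else (\r.true)) in (if true then (\s.true) else (\t.false)))))
step 2: [beta@0] ((\u.7) ((if false then (\v.false) else (\w.true)) (let p = (if true then (\q.true) else (\r.true)) in (if true then (\s.true) else (\t.false)))))
step 3: [beta@root] 7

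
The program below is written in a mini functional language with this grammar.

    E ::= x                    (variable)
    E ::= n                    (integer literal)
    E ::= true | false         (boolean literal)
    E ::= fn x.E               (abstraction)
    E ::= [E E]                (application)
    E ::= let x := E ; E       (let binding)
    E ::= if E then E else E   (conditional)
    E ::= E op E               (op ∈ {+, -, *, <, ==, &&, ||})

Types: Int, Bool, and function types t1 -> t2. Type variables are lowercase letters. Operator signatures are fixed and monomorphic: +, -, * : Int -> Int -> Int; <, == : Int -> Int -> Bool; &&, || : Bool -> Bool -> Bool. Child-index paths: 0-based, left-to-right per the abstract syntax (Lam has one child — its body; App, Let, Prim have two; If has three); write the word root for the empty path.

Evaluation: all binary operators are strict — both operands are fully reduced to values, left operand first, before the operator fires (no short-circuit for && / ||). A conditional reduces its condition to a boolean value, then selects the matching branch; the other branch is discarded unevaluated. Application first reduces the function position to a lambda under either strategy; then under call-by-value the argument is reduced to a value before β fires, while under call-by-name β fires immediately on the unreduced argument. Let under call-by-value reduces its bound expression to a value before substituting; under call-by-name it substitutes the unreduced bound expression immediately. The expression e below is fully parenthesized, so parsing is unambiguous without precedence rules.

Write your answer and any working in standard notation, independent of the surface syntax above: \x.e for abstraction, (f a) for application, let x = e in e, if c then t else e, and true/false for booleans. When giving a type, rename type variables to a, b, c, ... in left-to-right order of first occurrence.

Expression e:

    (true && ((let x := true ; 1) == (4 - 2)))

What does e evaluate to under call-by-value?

Answer: false

Trace:
step 0: (true && ((let x = true in 1) == (4 - 2)))
step 1: [let@1.0] (true && (1 == (4 - 2)))
step 2: [delta@1.1] (true && (1 == 2))
step 3: [delta@1] (true && false)
step 4: [delta@root] false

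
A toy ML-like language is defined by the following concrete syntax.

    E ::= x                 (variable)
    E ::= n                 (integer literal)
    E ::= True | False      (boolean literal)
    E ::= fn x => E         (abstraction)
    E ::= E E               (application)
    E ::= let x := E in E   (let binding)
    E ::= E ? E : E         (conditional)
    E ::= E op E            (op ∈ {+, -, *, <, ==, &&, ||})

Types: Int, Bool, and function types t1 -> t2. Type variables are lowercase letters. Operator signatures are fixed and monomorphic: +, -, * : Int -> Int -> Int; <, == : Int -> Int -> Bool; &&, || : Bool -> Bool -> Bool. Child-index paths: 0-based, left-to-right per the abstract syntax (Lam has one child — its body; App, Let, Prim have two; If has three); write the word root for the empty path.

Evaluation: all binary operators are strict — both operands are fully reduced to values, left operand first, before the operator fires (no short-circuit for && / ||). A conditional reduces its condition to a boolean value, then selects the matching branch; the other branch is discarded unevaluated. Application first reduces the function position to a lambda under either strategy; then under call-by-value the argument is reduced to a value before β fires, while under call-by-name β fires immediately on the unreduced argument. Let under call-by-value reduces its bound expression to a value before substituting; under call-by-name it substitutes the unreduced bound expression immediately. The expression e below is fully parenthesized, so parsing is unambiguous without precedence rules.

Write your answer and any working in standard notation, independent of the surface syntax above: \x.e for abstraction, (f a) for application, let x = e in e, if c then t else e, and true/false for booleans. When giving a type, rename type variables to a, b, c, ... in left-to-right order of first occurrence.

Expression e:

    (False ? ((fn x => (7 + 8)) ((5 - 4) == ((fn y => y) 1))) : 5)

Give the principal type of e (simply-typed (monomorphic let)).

Answer: Int

Working:
  unify Bool ~ Bool
  unify Int ~ Int
  unify Int ~ Int
\x._ : a -> Int
  unify Int ~ Int
  unify Int ~ Int
  unify Int ~ Int
y : b
\y._ : b -> b
  unify b -> b ~ Int -> c
  unify b ~ Int
  unify Int ~ c
_ _ : Int
  unify Int ~ Int
  unify a -> Int ~ Bool -> d
  unify a ~ Bool
  unify Int ~ d
_ _ : Int
  unify Int ~ Int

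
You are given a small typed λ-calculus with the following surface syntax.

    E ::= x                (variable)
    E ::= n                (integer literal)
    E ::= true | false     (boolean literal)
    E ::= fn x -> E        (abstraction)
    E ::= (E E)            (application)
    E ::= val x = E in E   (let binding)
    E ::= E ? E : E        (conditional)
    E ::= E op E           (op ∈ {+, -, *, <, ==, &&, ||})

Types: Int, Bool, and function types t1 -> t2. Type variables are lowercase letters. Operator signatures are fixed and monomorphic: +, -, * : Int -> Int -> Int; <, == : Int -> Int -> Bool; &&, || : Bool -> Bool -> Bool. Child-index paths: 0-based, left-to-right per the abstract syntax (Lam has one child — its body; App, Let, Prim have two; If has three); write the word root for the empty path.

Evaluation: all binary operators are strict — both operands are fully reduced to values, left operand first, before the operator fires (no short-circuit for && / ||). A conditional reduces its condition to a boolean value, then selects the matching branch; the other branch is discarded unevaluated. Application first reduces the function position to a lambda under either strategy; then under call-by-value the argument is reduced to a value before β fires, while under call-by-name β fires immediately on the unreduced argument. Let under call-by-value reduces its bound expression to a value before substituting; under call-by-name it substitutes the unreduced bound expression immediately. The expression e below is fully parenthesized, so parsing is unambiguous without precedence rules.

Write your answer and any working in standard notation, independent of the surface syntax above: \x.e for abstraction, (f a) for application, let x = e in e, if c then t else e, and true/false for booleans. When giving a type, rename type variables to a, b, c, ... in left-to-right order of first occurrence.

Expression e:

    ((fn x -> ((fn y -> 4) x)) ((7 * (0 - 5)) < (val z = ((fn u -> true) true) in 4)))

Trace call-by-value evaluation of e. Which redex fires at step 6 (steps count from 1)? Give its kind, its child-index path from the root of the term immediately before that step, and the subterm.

Working:
step 0: ((\x.((\y.4) x)) ((7 * (0 - 5)) < (let z = ((\u.true) true) in 4)))
step 1: [delta@1.0.1] ((\x.((\y.4) x)) ((7 * -5) < (let z = ((\u.true) true) in 4)))
step 2: [delta@1.0] ((\x.((\y.4) x)) (-35 < (let z = ((\u.true) true) in 4)))
step 3: [beta@1.1.0] ((\x.((\y.4) x)) (-35 < (let z = true in 4)))
step 4: [let@1.1] ((\x.((\y.4) x)) (-35 < 4))
step 5: [delta@1] ((\x.((\y.4) x)) true)
step 6: [beta@root] ((\y.4) true)

Answer: beta at root : ((\x.((\y.4) x)) true)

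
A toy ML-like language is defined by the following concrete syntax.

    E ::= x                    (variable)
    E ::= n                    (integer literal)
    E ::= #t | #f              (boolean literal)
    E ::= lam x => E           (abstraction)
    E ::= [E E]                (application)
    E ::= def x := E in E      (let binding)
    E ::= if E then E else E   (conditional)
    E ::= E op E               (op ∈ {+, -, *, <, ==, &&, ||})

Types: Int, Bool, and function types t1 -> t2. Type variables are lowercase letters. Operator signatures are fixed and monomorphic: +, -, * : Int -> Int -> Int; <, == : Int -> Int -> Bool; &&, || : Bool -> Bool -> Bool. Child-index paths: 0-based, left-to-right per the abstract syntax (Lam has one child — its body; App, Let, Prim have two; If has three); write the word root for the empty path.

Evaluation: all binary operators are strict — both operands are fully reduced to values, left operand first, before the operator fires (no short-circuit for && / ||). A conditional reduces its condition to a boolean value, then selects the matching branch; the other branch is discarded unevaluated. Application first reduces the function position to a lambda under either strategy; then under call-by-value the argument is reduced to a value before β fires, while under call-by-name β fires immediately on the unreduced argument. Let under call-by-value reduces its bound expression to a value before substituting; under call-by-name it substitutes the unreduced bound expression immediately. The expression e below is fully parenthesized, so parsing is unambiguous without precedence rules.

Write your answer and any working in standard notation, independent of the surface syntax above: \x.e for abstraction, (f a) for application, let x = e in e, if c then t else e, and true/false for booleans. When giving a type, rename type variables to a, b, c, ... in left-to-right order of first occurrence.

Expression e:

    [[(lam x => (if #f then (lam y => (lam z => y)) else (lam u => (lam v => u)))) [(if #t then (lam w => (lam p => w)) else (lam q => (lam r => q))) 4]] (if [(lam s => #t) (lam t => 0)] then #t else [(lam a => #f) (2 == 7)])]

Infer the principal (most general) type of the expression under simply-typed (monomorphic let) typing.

Answer: a -> Bool

Trace:
  unify Bool ~ Bool
y : b
\z._ : c -> b
\y._ : b -> c -> b
u : d
\v._ : e -> d
\u._ : d -> e -> d
  unify b -> c -> b ~ d -> e -> d
  unify b ~ d
  unify c -> d ~ e -> d
  unify c ~ e
  unify d ~ d
\x._ : a -> d -> e -> d
  unify Bool ~ Bool
w : f
\p._ : g -> f
\w._ : f -> g -> f
q : h
\r._ : i -> h
\q._ : h -> i -> h
  unify f -> g -> f ~ h -> i -> h
  unify f ~ h
  unify g -> h ~ i -> h
  unify g ~ i
  unify h ~ h
  unify h -> i -> h ~ Int -> j
  unify h ~ Int
  unify i -> Int ~ j
_ _ : i -> Int
  unify a -> d -> e -> d ~ (i -> Int) -> k
  unify a ~ i -> Int
  unify d -> e -> d ~ k
_ _ : d -> e -> d
\s._ : l -> Bool
\t._ : m -> Int
  unify l -> Bool ~ (m -> Int) -> n
  unify l ~ m -> Int
  unify Bool ~ n
_ _ : Bool
  unify Bool ~ Bool
\a._ : o -> Bool
  unify Int ~ Int
  unify Int ~ Int
  unify o -> Bool ~ Bool -> p
  unify o ~ Bool
  unify Bool ~ p
_ _ : Bool
  unify Bool ~ Bool
  unify d -> e -> d ~ Bool -> q
  unify d ~ Bool
  unify e -> Bool ~ q
_ _ : e -> Bool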